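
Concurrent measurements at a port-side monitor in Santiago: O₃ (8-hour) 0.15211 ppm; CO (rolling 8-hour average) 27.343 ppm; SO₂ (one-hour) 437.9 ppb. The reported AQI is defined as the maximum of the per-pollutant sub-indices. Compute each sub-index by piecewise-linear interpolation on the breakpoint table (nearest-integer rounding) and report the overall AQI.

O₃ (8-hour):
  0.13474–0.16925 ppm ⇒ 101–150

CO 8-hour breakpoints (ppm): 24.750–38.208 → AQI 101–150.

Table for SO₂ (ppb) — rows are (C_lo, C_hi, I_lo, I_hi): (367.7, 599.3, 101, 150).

O₃ 0.15211: bracket 0.13474–0.16925 → index 101–150; slope 49/0.03451, offset 0.01737.
AQI = 101 + 49/0.03451·0.01737 ≈ 125.66 ⇒ 126.
CO: 27.343 ∈ [24.750, 38.208] ↔ index [101, 150].
101 + (27.343−24.750)·(150−101)/(38.208−24.750) = 101 + 2.593·49/13.458 ≈ 110.44, so AQI = 110.
SO₂ 437.9: bracket 367.7–599.3 → index 101–150; slope 49/231.6, offset 70.2.
AQI = 101 + 49/231.6·70.2 ≈ 115.85 ⇒ 116.
Sub-indices: O₃→126, CO→110, SO₂→116. Overall AQI = max = 126; dominant pollutant is O₃.

126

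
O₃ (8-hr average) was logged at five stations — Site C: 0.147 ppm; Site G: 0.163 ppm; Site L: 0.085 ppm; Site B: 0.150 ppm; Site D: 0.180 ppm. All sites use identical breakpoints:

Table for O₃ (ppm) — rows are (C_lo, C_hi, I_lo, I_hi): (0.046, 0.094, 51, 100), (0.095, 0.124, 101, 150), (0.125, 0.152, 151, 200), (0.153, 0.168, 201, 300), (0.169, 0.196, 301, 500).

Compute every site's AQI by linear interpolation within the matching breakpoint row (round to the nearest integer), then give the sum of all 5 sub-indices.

Site C: row 0.125–0.152 (AQI 151–200). (200−151)·(0.147−0.125)/(0.152−0.125) + 151 = 49·0.022/0.027 + 151 ≈ 190.93 → 191.
Site G: row 0.153–0.168 (AQI 201–300). (300−201)·(0.163−0.153)/(0.168−0.153) + 201 = 99·0.010/0.015 + 201 ≈ 267.00 → 267.
Site L: 0.085 lies in 0.046–0.094, so I_lo=51, I_hi=100, C_lo=0.046, C_hi=0.094.
(100−51)/(0.094−0.046) × (0.085−0.046) + 51 = 49/0.048 × 0.039 + 51 ≈ 90.81 → 91.
Site B: 0.150 lies in 0.125–0.152, so I_lo=151, I_hi=200, C_lo=0.125, C_hi=0.152.
(200−151)/(0.152−0.125) × (0.150−0.125) + 151 = 49/0.027 × 0.025 + 151 ≈ 196.37 → 196.
Site D 0.180: bracket 0.169–0.196 → index 301–500; slope 199/0.027, offset 0.011.
AQI = 301 + 199/0.027·0.011 ≈ 382.07 ⇒ 382.
AQIs: Site C=191, Site G=267, Site L=91, Site B=196, Site D=382. Sum = 191 + 267 + 91 + 196 + 382 = 1127.

1127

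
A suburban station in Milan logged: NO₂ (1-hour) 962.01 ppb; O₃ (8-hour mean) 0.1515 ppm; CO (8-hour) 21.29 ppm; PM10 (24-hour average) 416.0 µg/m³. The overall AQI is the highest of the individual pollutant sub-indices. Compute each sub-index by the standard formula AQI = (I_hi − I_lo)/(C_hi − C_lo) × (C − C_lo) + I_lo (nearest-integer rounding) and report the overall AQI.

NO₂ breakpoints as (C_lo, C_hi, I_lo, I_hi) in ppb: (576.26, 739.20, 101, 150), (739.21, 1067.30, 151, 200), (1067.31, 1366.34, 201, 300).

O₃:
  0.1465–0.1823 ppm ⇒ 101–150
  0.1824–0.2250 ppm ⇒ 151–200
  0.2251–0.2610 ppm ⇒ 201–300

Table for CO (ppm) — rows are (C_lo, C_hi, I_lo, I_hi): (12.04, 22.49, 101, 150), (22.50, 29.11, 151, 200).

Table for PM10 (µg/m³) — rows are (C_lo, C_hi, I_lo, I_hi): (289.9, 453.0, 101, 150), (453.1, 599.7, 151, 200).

NO₂: 962.01 ∈ [739.21, 1067.30] ↔ index [151, 200].
151 + (962.01−739.21)·(200−151)/(1067.30−739.21) = 151 + 222.80·49/328.09 ≈ 184.28, so AQI = 184.
O₃ 0.1515: bracket 0.1465–0.1823 → index 101–150; slope 49/0.0358, offset 0.0050.
AQI = 101 + 49/0.0358·0.0050 ≈ 107.84 ⇒ 108.
CO: row 12.04–22.49 (AQI 101–150). (150−101)·(21.29−12.04)/(22.49−12.04) + 101 = 49·9.25/10.45 + 101 ≈ 144.37 → 144.
PM10: row 289.9–453.0 (AQI 101–150). (150−101)·(416.0−289.9)/(453.0−289.9) + 101 = 49·126.1/163.1 + 101 ≈ 138.88 → 139.
Sub-indices: NO₂→184, O₃→108, CO→144, PM10→139. Overall AQI = max = 184; dominant pollutant is NO₂.

184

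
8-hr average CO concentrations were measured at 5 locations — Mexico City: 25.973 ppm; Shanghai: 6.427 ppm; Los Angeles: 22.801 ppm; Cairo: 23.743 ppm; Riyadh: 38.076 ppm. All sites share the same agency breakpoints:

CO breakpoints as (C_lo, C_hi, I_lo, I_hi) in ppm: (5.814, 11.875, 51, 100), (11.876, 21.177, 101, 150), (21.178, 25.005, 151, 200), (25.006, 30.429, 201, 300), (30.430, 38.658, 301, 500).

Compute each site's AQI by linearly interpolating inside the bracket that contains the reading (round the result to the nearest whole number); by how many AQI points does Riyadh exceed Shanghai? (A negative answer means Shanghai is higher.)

430

Mexico City: 25.973 lies in 25.006–30.429, so I_lo=201, I_hi=300, C_lo=25.006, C_hi=30.429.
(300−201)/(30.429−25.006) × (25.973−25.006) + 201 = 99/5.423 × 0.967 + 201 ≈ 218.65 → 219.
Shanghai 6.427: bracket 5.814–11.875 → index 51–100; slope 49/6.061, offset 0.613.
AQI = 51 + 49/6.061·0.613 ≈ 55.96 ⇒ 56.
Los Angeles: 22.801 lies in 21.178–25.005, so I_lo=151, I_hi=200, C_lo=21.178, C_hi=25.005.
(200−151)/(25.005−21.178) × (22.801−21.178) + 151 = 49/3.827 × 1.623 + 151 ≈ 171.78 → 172.
Cairo: 23.743 lies in 21.178–25.005, so I_lo=151, I_hi=200, C_lo=21.178, C_hi=25.005.
(200−151)/(25.005−21.178) × (23.743−21.178) + 151 = 49/3.827 × 2.565 + 151 ≈ 183.84 → 184.
Riyadh: row 30.430–38.658 (AQI 301–500). (500−301)·(38.076−30.430)/(38.658−30.430) + 301 = 199·7.646/8.228 + 301 ≈ 485.92 → 486.
AQIs: Mexico City=219, Shanghai=56, Los Angeles=172, Cairo=184, Riyadh=486. Riyadh (486) − Shanghai (56) = 430.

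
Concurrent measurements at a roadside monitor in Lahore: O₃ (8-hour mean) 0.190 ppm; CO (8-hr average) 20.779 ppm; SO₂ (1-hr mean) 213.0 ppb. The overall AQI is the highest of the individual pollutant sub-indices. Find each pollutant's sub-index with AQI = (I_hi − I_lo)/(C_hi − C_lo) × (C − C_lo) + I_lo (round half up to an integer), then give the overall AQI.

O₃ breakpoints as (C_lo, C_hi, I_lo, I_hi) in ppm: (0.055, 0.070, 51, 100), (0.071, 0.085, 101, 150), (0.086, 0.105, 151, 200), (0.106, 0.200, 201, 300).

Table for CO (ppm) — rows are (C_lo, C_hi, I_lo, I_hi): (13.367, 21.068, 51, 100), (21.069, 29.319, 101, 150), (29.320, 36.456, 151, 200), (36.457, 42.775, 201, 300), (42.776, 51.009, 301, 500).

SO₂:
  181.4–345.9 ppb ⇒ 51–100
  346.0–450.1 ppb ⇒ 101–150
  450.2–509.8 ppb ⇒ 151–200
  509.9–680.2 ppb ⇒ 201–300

289

O₃: 0.190 ∈ [0.106, 0.200] ↔ index [201, 300].
201 + (0.190−0.106)·(300−201)/(0.200−0.106) = 201 + 0.084·99/0.094 ≈ 289.47, so AQI = 289.
CO 20.779: bracket 13.367–21.068 → index 51–100; slope 49/7.701, offset 7.412.
AQI = 51 + 49/7.701·7.412 ≈ 98.16 ⇒ 98.
SO₂: 213.0 lies in 181.4–345.9, so I_lo=51, I_hi=100, C_lo=181.4, C_hi=345.9.
(100−51)/(345.9−181.4) × (213.0−181.4) + 51 = 49/164.5 × 31.6 + 51 ≈ 60.41 → 60.
Sub-indices: O₃→289, CO→98, SO₂→60. Overall AQI = max = 289; dominant pollutant is O₃.
AQI 289: Very Unhealthy.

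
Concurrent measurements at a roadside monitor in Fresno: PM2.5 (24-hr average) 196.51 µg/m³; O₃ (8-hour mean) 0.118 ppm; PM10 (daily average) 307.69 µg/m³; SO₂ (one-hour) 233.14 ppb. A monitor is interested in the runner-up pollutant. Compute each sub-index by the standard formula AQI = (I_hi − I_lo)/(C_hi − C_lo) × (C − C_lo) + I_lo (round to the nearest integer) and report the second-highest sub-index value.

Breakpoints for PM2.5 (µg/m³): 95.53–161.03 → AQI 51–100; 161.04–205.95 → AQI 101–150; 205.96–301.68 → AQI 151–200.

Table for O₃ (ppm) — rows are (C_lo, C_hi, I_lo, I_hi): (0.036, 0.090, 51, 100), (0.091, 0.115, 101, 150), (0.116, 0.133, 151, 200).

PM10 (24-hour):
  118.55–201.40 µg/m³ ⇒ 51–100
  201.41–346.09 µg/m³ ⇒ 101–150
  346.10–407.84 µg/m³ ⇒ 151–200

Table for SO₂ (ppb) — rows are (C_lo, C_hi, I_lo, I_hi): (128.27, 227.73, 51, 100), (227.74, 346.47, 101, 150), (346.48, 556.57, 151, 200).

PM2.5: row 161.04–205.95 (AQI 101–150). (150−101)·(196.51−161.04)/(205.95−161.04) + 101 = 49·35.47/44.91 + 101 ≈ 139.70 → 140.
O₃: row 0.116–0.133 (AQI 151–200). (200−151)·(0.118−0.116)/(0.133−0.116) + 151 = 49·0.002/0.017 + 151 ≈ 156.76 → 157.
PM10: 307.69 ∈ [201.41, 346.09] ↔ index [101, 150].
101 + (307.69−201.41)·(150−101)/(346.09−201.41) = 101 + 106.28·49/144.68 ≈ 136.99, so AQI = 137.
SO₂ 233.14: bracket 227.74–346.47 → index 101–150; slope 49/118.73, offset 5.40.
AQI = 101 + 49/118.73·5.40 ≈ 103.23 ⇒ 103.
Sub-indices: PM2.5→140, O₃→157, PM10→137, SO₂→103. Ranked high→low: 157, 140, 137, 103. Second-highest sub-index = 140.

140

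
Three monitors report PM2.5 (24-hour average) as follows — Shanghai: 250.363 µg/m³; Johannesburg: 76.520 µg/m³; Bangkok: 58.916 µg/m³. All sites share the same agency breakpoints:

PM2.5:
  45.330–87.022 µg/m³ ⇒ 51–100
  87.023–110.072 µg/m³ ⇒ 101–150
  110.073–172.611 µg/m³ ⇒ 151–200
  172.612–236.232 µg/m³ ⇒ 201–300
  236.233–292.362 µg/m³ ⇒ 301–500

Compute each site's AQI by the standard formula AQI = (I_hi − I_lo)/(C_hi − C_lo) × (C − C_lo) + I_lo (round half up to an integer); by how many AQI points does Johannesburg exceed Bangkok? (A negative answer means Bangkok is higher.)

Shanghai: row 236.233–292.362 (AQI 301–500). (500−301)·(250.363−236.233)/(292.362−236.233) + 301 = 199·14.130/56.129 + 301 ≈ 351.10 → 351.
Johannesburg: row 45.330–87.022 (AQI 51–100). (100−51)·(76.520−45.330)/(87.022−45.330) + 51 = 49·31.190/41.692 + 51 ≈ 87.66 → 88.
Bangkok: 58.916 lies in 45.330–87.022, so I_lo=51, I_hi=100, C_lo=45.330, C_hi=87.022.
(100−51)/(87.022−45.330) × (58.916−45.330) + 51 = 49/41.692 × 13.586 + 51 ≈ 66.97 → 67.
AQIs: Shanghai=351, Johannesburg=88, Bangkok=67. Johannesburg (88) − Bangkok (67) = 21.

21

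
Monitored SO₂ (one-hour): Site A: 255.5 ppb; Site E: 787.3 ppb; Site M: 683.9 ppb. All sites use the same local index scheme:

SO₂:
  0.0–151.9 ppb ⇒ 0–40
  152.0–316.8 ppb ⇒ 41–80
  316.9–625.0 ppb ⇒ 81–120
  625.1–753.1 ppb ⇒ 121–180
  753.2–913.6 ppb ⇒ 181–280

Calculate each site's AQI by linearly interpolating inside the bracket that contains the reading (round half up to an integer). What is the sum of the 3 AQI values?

415

Site A: row 152.0–316.8 (AQI 41–80). (80−41)·(255.5−152.0)/(316.8−152.0) + 41 = 39·103.5/164.8 + 41 ≈ 65.49 → 65.
Site E: 787.3 ∈ [753.2, 913.6] ↔ index [181, 280].
181 + (787.3−753.2)·(280−181)/(913.6−753.2) = 181 + 34.1·99/160.4 ≈ 202.05, so AQI = 202.
Site M: row 625.1–753.1 (AQI 121–180). (180−121)·(683.9−625.1)/(753.1−625.1) + 121 = 59·58.8/128.0 + 121 ≈ 148.10 → 148.
AQIs: Site A=65, Site E=202, Site M=148. Sum = 65 + 202 + 148 = 415.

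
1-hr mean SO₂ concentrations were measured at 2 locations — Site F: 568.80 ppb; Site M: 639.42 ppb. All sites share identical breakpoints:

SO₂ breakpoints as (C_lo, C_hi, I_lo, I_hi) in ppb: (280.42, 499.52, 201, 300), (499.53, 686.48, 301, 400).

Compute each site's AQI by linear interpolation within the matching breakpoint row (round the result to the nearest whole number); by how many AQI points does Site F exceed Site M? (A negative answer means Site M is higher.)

-37

Site F: row 499.53–686.48 (AQI 301–400). (400−301)·(568.80−499.53)/(686.48−499.53) + 301 = 99·69.27/186.95 + 301 ≈ 337.68 → 338.
Site M: row 499.53–686.48 (AQI 301–400). (400−301)·(639.42−499.53)/(686.48−499.53) + 301 = 99·139.89/186.95 + 301 ≈ 375.08 → 375.
AQIs: Site F=338, Site M=375. Site F (338) − Site M (375) = -37.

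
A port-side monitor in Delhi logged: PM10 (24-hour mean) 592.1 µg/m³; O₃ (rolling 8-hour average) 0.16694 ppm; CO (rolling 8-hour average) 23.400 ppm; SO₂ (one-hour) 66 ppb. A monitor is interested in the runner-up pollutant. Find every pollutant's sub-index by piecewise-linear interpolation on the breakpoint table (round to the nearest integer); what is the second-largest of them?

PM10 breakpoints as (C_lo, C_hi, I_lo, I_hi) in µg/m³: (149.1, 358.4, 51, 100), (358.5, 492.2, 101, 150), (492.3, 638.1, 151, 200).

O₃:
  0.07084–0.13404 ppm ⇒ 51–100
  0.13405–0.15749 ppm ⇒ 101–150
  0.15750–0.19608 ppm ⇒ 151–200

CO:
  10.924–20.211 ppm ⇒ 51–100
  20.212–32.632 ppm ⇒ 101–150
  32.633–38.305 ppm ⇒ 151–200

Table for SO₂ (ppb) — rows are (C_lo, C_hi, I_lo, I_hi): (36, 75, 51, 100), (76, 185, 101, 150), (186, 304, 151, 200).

PM10: 592.1 lies in 492.3–638.1, so I_lo=151, I_hi=200, C_lo=492.3, C_hi=638.1.
(200−151)/(638.1−492.3) × (592.1−492.3) + 151 = 49/145.8 × 99.8 + 151 ≈ 184.54 → 185.
O₃: 0.16694 lies in 0.15750–0.19608, so I_lo=151, I_hi=200, C_lo=0.15750, C_hi=0.19608.
(200−151)/(0.19608−0.15750) × (0.16694−0.15750) + 151 = 49/0.03858 × 0.00944 + 151 ≈ 162.99 → 163.
CO: 23.400 ∈ [20.212, 32.632] ↔ index [101, 150].
101 + (23.400−20.212)·(150−101)/(32.632−20.212) = 101 + 3.188·49/12.420 ≈ 113.58, so AQI = 114.
SO₂: 66 lies in 36–75, so I_lo=51, I_hi=100, C_lo=36, C_hi=75.
(100−51)/(75−36) × (66−36) + 51 = 49/39 × 30 + 51 ≈ 88.69 → 89.
Sub-indices: PM10→185, O₃→163, CO→114, SO₂→89. Ranked high→low: 185, 163, 114, 89. Second-highest sub-index = 163.

163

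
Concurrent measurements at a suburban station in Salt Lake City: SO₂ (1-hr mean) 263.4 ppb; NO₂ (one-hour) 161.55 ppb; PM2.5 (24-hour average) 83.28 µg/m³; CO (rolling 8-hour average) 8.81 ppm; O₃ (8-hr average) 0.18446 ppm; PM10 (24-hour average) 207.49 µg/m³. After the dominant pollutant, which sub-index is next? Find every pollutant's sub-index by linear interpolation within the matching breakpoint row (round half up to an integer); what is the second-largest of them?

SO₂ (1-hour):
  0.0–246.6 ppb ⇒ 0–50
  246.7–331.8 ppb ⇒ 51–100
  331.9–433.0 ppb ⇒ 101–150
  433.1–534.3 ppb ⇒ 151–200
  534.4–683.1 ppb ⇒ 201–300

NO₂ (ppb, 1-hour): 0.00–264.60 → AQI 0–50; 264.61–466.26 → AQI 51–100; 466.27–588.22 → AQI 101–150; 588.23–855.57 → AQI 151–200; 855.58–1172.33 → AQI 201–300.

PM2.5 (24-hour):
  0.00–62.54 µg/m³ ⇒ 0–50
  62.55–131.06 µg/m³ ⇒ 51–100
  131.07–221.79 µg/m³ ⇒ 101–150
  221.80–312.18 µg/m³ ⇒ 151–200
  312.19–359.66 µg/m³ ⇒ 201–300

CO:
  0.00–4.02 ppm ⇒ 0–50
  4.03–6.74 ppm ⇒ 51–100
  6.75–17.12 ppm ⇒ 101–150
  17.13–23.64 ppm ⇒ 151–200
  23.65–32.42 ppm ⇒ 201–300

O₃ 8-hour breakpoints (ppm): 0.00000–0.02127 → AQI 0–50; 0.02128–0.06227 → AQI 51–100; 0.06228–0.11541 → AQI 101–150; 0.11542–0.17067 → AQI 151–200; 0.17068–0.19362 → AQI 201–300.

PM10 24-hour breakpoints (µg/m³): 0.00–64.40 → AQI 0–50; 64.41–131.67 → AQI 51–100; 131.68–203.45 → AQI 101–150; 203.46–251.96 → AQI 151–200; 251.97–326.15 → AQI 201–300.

SO₂ 263.4: bracket 246.7–331.8 → index 51–100; slope 49/85.1, offset 16.7.
AQI = 51 + 49/85.1·16.7 ≈ 60.62 ⇒ 61.
NO₂: 161.55 ∈ [0.00, 264.60] ↔ index [0, 50].
0 + (161.55−0.00)·(50−0)/(264.60−0.00) = 0 + 161.55·50/264.60 ≈ 30.53, so AQI = 31.
PM2.5: 83.28 ∈ [62.55, 131.06] ↔ index [51, 100].
51 + (83.28−62.55)·(100−51)/(131.06−62.55) = 51 + 20.73·49/68.51 ≈ 65.83, so AQI = 66.
CO: row 6.75–17.12 (AQI 101–150). (150−101)·(8.81−6.75)/(17.12−6.75) + 101 = 49·2.06/10.37 + 101 ≈ 110.73 → 111.
O₃: row 0.17068–0.19362 (AQI 201–300). (300−201)·(0.18446−0.17068)/(0.19362−0.17068) + 201 = 99·0.01378/0.02294 + 201 ≈ 260.47 → 260.
PM10 207.49: bracket 203.46–251.96 → index 151–200; slope 49/48.50, offset 4.03.
AQI = 151 + 49/48.50·4.03 ≈ 155.07 ⇒ 155.
Sub-indices: SO₂→61, NO₂→31, PM2.5→66, CO→111, O₃→260, PM10→155. Ranked high→low: 260, 155, 111, 66, 61, 31. Second-highest sub-index = 155.

155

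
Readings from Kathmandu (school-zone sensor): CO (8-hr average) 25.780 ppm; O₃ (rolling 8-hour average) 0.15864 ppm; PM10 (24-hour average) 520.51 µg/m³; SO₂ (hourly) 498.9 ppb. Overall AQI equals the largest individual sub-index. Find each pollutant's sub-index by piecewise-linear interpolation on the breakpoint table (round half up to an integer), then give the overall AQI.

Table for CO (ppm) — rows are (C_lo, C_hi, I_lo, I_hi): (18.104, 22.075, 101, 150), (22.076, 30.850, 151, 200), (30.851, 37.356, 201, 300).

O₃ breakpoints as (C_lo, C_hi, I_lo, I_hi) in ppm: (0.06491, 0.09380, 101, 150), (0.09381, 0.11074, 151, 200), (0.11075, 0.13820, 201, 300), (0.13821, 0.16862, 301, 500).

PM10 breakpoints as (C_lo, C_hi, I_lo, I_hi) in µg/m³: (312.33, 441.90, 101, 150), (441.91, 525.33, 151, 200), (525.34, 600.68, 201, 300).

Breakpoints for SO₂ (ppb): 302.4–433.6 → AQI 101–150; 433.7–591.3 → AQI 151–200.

CO 25.780: bracket 22.076–30.850 → index 151–200; slope 49/8.774, offset 3.704.
AQI = 151 + 49/8.774·3.704 ≈ 171.69 ⇒ 172.
O₃: 0.15864 lies in 0.13821–0.16862, so I_lo=301, I_hi=500, C_lo=0.13821, C_hi=0.16862.
(500−301)/(0.16862−0.13821) × (0.15864−0.13821) + 301 = 199/0.03041 × 0.02043 + 301 ≈ 434.69 → 435.
PM10 520.51: bracket 441.91–525.33 → index 151–200; slope 49/83.42, offset 78.60.
AQI = 151 + 49/83.42·78.60 ≈ 197.17 ⇒ 197.
SO₂ 498.9: bracket 433.7–591.3 → index 151–200; slope 49/157.6, offset 65.2.
AQI = 151 + 49/157.6·65.2 ≈ 171.27 ⇒ 171.
Sub-indices: CO→172, O₃→435, PM10→197, SO₂→171. Overall AQI = max = 435; dominant pollutant is O₃.

435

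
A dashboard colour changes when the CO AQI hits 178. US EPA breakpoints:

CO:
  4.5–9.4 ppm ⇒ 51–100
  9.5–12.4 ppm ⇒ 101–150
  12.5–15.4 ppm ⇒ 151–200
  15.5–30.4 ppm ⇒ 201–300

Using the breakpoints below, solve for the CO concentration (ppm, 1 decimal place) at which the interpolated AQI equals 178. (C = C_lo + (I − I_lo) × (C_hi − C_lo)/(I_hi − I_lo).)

14.1

AQI 178 lies in the 151–200 band, which corresponds to 12.5–15.4 ppm.
C = 12.5 + (178−151)×(15.4−12.5)/(200−151) = 12.5 + 27×2.9/49 ≈ 14.098 ppm → 14.1 ppm to 1 dp.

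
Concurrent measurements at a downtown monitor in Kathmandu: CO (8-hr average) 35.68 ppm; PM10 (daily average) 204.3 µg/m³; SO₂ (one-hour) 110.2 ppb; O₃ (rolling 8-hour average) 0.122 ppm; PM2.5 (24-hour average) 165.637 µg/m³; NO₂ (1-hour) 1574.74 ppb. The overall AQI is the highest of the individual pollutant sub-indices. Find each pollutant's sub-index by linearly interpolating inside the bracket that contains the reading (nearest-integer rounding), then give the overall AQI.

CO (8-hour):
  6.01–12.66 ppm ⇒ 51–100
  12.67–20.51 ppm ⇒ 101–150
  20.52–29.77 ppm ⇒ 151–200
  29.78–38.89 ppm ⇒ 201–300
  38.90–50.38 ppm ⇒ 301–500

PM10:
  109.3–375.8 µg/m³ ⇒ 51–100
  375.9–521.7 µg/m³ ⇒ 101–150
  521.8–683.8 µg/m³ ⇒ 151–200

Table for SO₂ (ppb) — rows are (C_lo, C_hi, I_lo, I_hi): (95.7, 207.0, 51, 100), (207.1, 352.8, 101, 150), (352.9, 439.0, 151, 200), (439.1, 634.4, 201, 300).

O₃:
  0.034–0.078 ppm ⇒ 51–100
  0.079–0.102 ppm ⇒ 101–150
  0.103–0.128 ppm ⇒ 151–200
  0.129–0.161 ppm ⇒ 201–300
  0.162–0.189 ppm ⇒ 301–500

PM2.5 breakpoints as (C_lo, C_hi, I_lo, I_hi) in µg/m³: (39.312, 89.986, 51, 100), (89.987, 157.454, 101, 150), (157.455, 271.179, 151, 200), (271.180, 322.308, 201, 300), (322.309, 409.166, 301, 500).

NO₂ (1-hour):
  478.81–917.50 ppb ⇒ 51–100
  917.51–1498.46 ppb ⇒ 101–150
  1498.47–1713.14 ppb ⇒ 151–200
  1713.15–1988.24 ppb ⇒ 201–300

CO: 35.68 lies in 29.78–38.89, so I_lo=201, I_hi=300, C_lo=29.78, C_hi=38.89.
(300−201)/(38.89−29.78) × (35.68−29.78) + 201 = 99/9.11 × 5.90 + 201 ≈ 265.12 → 265.
PM10 204.3: bracket 109.3–375.8 → index 51–100; slope 49/266.5, offset 95.0.
AQI = 51 + 49/266.5·95.0 ≈ 68.47 ⇒ 68.
SO₂ 110.2: bracket 95.7–207.0 → index 51–100; slope 49/111.3, offset 14.5.
AQI = 51 + 49/111.3·14.5 ≈ 57.38 ⇒ 57.
O₃: 0.122 lies in 0.103–0.128, so I_lo=151, I_hi=200, C_lo=0.103, C_hi=0.128.
(200−151)/(0.128−0.103) × (0.122−0.103) + 151 = 49/0.025 × 0.019 + 151 ≈ 188.24 → 188.
PM2.5: row 157.455–271.179 (AQI 151–200). (200−151)·(165.637−157.455)/(271.179−157.455) + 151 = 49·8.182/113.724 + 151 ≈ 154.53 → 155.
NO₂: 1574.74 lies in 1498.47–1713.14, so I_lo=151, I_hi=200, C_lo=1498.47, C_hi=1713.14.
(200−151)/(1713.14−1498.47) × (1574.74−1498.47) + 151 = 49/214.67 × 76.27 + 151 ≈ 168.41 → 168.
Sub-indices: CO→265, PM10→68, SO₂→57, O₃→188, PM2.5→155, NO₂→168. Overall AQI = max = 265; dominant pollutant is CO.
AQI 265: Very Unhealthy.

265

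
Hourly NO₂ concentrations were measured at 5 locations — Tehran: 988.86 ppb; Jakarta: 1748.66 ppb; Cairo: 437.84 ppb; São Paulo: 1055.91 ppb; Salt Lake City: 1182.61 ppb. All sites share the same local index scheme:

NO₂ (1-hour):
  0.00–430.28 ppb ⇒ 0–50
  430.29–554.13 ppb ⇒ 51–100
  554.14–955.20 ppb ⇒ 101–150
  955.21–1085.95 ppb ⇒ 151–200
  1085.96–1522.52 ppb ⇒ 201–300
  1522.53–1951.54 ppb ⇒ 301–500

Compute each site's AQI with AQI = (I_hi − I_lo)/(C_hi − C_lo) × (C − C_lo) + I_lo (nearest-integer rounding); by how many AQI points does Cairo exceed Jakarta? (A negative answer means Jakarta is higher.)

Tehran: 988.86 lies in 955.21–1085.95, so I_lo=151, I_hi=200, C_lo=955.21, C_hi=1085.95.
(200−151)/(1085.95−955.21) × (988.86−955.21) + 151 = 49/130.74 × 33.65 + 151 ≈ 163.61 → 164.
Jakarta: 1748.66 ∈ [1522.53, 1951.54] ↔ index [301, 500].
301 + (1748.66−1522.53)·(500−301)/(1951.54−1522.53) = 301 + 226.13·199/429.01 ≈ 405.89, so AQI = 406.
Cairo 437.84: bracket 430.29–554.13 → index 51–100; slope 49/123.84, offset 7.55.
AQI = 51 + 49/123.84·7.55 ≈ 53.99 ⇒ 54.
São Paulo 1055.91: bracket 955.21–1085.95 → index 151–200; slope 49/130.74, offset 100.70.
AQI = 151 + 49/130.74·100.70 ≈ 188.74 ⇒ 189.
Salt Lake City: 1182.61 ∈ [1085.96, 1522.52] ↔ index [201, 300].
201 + (1182.61−1085.96)·(300−201)/(1522.52−1085.96) = 201 + 96.65·99/436.56 ≈ 222.92, so AQI = 223.
AQIs: Tehran=164, Jakarta=406, Cairo=54, São Paulo=189, Salt Lake City=223. Cairo (54) − Jakarta (406) = -352.

-352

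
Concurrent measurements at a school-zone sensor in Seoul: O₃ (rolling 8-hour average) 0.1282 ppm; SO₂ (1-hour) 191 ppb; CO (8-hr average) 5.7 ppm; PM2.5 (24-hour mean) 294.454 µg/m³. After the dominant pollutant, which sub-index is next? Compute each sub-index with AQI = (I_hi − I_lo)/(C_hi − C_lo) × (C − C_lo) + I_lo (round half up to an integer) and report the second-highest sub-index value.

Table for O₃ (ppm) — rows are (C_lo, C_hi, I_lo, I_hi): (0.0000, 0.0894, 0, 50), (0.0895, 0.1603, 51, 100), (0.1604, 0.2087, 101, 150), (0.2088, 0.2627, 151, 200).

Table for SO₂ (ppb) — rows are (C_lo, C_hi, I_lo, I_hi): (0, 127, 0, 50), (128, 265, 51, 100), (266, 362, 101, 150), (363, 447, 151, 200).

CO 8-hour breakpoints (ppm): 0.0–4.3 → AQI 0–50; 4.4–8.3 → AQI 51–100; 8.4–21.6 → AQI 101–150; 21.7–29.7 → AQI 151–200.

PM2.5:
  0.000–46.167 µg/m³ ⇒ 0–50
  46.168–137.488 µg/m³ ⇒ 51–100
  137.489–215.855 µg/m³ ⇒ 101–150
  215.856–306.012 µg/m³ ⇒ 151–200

78

O₃ 0.1282: bracket 0.0895–0.1603 → index 51–100; slope 49/0.0708, offset 0.0387.
AQI = 51 + 49/0.0708·0.0387 ≈ 77.78 ⇒ 78.
SO₂: 191 lies in 128–265, so I_lo=51, I_hi=100, C_lo=128, C_hi=265.
(100−51)/(265−128) × (191−128) + 51 = 49/137 × 63 + 51 ≈ 73.53 → 74.
CO: 5.7 ∈ [4.4, 8.3] ↔ index [51, 100].
51 + (5.7−4.4)·(100−51)/(8.3−4.4) = 51 + 1.3·49/3.9 ≈ 67.33, so AQI = 67.
PM2.5: 294.454 ∈ [215.856, 306.012] ↔ index [151, 200].
151 + (294.454−215.856)·(200−151)/(306.012−215.856) = 151 + 78.598·49/90.156 ≈ 193.72, so AQI = 194.
Sub-indices: O₃→78, SO₂→74, CO→67, PM2.5→194. Ranked high→low: 194, 78, 74, 67. Second-highest sub-index = 78.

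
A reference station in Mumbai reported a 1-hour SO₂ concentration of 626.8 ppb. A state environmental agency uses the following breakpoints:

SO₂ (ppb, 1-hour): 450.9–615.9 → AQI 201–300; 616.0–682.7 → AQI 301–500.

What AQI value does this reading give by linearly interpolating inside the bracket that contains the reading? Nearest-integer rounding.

SO₂: 626.8 ∈ [616.0, 682.7] ↔ index [301, 500].
301 + (626.8−616.0)·(500−301)/(682.7−616.0) = 301 + 10.8·199/66.7 ≈ 333.22, so AQI = 333.

333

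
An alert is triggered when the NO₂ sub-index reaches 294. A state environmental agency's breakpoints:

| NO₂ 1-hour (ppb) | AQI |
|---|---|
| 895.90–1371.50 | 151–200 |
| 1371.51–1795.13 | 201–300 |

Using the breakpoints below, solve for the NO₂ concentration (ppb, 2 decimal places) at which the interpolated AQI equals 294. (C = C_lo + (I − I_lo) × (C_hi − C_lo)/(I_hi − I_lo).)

1769.46

AQI 294 lies in the 201–300 band, which corresponds to 1371.51–1795.13 ppb.
C = 1371.51 + (294−201)×(1795.13−1371.51)/(300−201) = 1371.51 + 93×423.62/99 ≈ 1769.4561 ppb → 1769.46 ppb to 2 dp.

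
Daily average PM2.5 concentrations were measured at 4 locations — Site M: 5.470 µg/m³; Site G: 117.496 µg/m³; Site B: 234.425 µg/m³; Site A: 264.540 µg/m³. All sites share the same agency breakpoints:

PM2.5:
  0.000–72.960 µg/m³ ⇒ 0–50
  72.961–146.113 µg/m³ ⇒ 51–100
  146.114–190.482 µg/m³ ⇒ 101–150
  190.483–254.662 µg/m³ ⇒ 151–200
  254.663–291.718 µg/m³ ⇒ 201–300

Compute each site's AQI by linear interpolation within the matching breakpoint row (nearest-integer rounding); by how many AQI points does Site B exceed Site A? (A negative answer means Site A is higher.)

Site M: row 0.000–72.960 (AQI 0–50). (50−0)·(5.470−0.000)/(72.960−0.000) + 0 = 50·5.470/72.960 + 0 ≈ 3.75 → 4.
Site G: 117.496 lies in 72.961–146.113, so I_lo=51, I_hi=100, C_lo=72.961, C_hi=146.113.
(100−51)/(146.113−72.961) × (117.496−72.961) + 51 = 49/73.152 × 44.535 + 51 ≈ 80.83 → 81.
Site B: 234.425 ∈ [190.483, 254.662] ↔ index [151, 200].
151 + (234.425−190.483)·(200−151)/(254.662−190.483) = 151 + 43.942·49/64.179 ≈ 184.55, so AQI = 185.
Site A: 264.540 lies in 254.663–291.718, so I_lo=201, I_hi=300, C_lo=254.663, C_hi=291.718.
(300−201)/(291.718−254.663) × (264.540−254.663) + 201 = 99/37.055 × 9.877 + 201 ≈ 227.39 → 227.
AQIs: Site M=4, Site G=81, Site B=185, Site A=227. Site B (185) − Site A (227) = -42.

-42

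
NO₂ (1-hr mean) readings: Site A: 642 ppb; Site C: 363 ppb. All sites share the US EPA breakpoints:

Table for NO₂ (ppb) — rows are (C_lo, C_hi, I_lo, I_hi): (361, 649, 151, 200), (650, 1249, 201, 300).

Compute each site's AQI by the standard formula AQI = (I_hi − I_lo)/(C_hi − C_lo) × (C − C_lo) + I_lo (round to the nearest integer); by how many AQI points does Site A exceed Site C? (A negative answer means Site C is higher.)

48

Site A: row 361–649 (AQI 151–200). (200−151)·(642−361)/(649−361) + 151 = 49·281/288 + 151 ≈ 198.81 → 199.
Site C: 363 lies in 361–649, so I_lo=151, I_hi=200, C_lo=361, C_hi=649.
(200−151)/(649−361) × (363−361) + 151 = 49/288 × 2 + 151 ≈ 151.34 → 151.
AQIs: Site A=199, Site C=151. Site A (199) − Site C (151) = 48.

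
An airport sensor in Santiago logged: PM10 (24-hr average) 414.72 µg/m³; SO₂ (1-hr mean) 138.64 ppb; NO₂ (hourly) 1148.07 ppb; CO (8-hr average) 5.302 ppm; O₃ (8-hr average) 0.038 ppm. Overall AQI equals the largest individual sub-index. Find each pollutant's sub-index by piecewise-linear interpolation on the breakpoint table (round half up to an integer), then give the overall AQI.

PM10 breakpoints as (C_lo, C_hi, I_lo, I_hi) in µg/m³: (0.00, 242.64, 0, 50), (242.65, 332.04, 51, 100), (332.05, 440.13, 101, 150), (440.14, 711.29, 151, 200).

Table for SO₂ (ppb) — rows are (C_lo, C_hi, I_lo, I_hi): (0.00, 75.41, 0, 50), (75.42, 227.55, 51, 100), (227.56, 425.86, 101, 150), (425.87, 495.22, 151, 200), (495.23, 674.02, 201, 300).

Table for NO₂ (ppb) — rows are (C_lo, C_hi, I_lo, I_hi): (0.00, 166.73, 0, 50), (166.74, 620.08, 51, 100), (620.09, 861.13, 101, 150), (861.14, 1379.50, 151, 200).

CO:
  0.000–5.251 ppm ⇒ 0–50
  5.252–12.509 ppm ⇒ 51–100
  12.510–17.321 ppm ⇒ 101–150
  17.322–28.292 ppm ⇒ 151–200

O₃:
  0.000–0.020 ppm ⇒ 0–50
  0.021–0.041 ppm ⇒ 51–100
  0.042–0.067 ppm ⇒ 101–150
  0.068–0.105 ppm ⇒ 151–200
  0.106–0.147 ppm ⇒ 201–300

178

PM10 414.72: bracket 332.05–440.13 → index 101–150; slope 49/108.08, offset 82.67.
AQI = 101 + 49/108.08·82.67 ≈ 138.48 ⇒ 138.
SO₂: row 75.42–227.55 (AQI 51–100). (100−51)·(138.64−75.42)/(227.55−75.42) + 51 = 49·63.22/152.13 + 51 ≈ 71.36 → 71.
NO₂ 1148.07: bracket 861.14–1379.50 → index 151–200; slope 49/518.36, offset 286.93.
AQI = 151 + 49/518.36·286.93 ≈ 178.12 ⇒ 178.
CO: row 5.252–12.509 (AQI 51–100). (100−51)·(5.302−5.252)/(12.509−5.252) + 51 = 49·0.050/7.257 + 51 ≈ 51.34 → 51.
O₃: row 0.021–0.041 (AQI 51–100). (100−51)·(0.038−0.021)/(0.041−0.021) + 51 = 49·0.017/0.020 + 51 ≈ 92.65 → 93.
Sub-indices: PM10→138, SO₂→71, NO₂→178, CO→51, O₃→93. Overall AQI = max = 178; dominant pollutant is NO₂.
AQI 178: Unhealthy.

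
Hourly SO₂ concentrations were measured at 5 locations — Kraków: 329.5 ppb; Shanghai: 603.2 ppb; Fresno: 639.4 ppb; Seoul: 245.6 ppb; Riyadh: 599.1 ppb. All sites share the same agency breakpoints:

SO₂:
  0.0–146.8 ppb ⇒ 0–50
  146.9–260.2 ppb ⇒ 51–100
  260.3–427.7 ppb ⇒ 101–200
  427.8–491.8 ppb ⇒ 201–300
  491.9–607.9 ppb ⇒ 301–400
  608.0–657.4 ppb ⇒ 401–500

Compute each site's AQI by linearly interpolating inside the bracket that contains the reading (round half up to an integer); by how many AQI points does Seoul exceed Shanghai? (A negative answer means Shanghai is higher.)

Kraków: 329.5 lies in 260.3–427.7, so I_lo=101, I_hi=200, C_lo=260.3, C_hi=427.7.
(200−101)/(427.7−260.3) × (329.5−260.3) + 101 = 99/167.4 × 69.2 + 101 ≈ 141.92 → 142.
Shanghai: 603.2 ∈ [491.9, 607.9] ↔ index [301, 400].
301 + (603.2−491.9)·(400−301)/(607.9−491.9) = 301 + 111.3·99/116.0 ≈ 395.99, so AQI = 396.
Fresno: 639.4 lies in 608.0–657.4, so I_lo=401, I_hi=500, C_lo=608.0, C_hi=657.4.
(500−401)/(657.4−608.0) × (639.4−608.0) + 401 = 99/49.4 × 31.4 + 401 ≈ 463.93 → 464.
Seoul: 245.6 ∈ [146.9, 260.2] ↔ index [51, 100].
51 + (245.6−146.9)·(100−51)/(260.2−146.9) = 51 + 98.7·49/113.3 ≈ 93.69, so AQI = 94.
Riyadh 599.1: bracket 491.9–607.9 → index 301–400; slope 99/116.0, offset 107.2.
AQI = 301 + 99/116.0·107.2 ≈ 392.49 ⇒ 392.
AQIs: Kraków=142, Shanghai=396, Fresno=464, Seoul=94, Riyadh=392. Seoul (94) − Shanghai (396) = -302.

-302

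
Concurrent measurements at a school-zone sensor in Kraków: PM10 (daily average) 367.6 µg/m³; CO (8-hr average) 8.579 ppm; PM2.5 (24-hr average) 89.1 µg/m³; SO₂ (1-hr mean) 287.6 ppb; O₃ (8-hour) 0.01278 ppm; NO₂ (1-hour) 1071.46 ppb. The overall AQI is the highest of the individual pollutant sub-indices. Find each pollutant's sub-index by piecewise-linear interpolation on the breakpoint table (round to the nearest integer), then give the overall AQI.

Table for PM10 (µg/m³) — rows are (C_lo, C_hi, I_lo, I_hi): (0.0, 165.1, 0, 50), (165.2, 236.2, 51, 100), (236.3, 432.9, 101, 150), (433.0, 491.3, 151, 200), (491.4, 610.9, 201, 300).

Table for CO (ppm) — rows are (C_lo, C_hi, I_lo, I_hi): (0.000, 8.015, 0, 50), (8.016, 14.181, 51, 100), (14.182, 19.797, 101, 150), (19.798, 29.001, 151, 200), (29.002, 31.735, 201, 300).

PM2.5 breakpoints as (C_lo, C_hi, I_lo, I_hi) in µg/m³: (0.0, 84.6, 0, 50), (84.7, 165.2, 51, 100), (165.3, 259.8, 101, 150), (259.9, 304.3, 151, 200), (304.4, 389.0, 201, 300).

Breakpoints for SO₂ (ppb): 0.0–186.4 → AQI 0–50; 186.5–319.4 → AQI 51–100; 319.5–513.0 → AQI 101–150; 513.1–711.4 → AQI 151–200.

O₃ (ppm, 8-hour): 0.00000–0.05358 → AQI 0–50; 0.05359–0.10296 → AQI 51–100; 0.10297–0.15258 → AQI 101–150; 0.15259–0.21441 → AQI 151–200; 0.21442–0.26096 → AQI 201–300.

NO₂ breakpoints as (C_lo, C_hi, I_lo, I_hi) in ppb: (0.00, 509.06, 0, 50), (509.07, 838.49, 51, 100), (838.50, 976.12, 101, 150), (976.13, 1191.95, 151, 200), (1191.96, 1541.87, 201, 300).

173

PM10: 367.6 lies in 236.3–432.9, so I_lo=101, I_hi=150, C_lo=236.3, C_hi=432.9.
(150−101)/(432.9−236.3) × (367.6−236.3) + 101 = 49/196.6 × 131.3 + 101 ≈ 133.72 → 134.
CO: row 8.016–14.181 (AQI 51–100). (100−51)·(8.579−8.016)/(14.181−8.016) + 51 = 49·0.563/6.165 + 51 ≈ 55.47 → 55.
PM2.5: 89.1 lies in 84.7–165.2, so I_lo=51, I_hi=100, C_lo=84.7, C_hi=165.2.
(100−51)/(165.2−84.7) × (89.1−84.7) + 51 = 49/80.5 × 4.4 + 51 ≈ 53.68 → 54.
SO₂ 287.6: bracket 186.5–319.4 → index 51–100; slope 49/132.9, offset 101.1.
AQI = 51 + 49/132.9·101.1 ≈ 88.28 ⇒ 88.
O₃: row 0.00000–0.05358 (AQI 0–50). (50−0)·(0.01278−0.00000)/(0.05358−0.00000) + 0 = 50·0.01278/0.05358 + 0 ≈ 11.93 → 12.
NO₂: 1071.46 lies in 976.13–1191.95, so I_lo=151, I_hi=200, C_lo=976.13, C_hi=1191.95.
(200−151)/(1191.95−976.13) × (1071.46−976.13) + 151 = 49/215.82 × 95.33 + 151 ≈ 172.64 → 173.
Sub-indices: PM10→134, CO→55, PM2.5→54, SO₂→88, O₃→12, NO₂→173. Overall AQI = max = 173; dominant pollutant is NO₂.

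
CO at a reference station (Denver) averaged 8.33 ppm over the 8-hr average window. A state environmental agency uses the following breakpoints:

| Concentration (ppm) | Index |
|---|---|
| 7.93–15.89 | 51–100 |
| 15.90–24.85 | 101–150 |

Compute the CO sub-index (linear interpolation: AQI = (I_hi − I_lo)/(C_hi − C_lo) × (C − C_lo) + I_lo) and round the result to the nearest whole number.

CO 8.33: bracket 7.93–15.89 → index 51–100; slope 49/7.96, offset 0.40.
AQI = 51 + 49/7.96·0.40 ≈ 53.46 ⇒ 53.
AQI 53 falls in the Moderate category.

53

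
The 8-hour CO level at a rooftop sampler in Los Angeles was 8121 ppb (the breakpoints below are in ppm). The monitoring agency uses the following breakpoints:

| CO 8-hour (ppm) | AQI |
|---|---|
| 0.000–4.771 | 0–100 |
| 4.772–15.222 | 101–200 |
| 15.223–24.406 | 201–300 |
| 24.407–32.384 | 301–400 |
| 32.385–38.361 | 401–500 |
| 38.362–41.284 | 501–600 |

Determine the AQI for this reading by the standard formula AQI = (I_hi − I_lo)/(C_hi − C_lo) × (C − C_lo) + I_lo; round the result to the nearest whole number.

133

Convert: 8121 ppb = 8.121 ppm.
CO 8.121: bracket 4.772–15.222 → index 101–200; slope 99/10.450, offset 3.349.
AQI = 101 + 99/10.450·3.349 ≈ 132.73 ⇒ 133.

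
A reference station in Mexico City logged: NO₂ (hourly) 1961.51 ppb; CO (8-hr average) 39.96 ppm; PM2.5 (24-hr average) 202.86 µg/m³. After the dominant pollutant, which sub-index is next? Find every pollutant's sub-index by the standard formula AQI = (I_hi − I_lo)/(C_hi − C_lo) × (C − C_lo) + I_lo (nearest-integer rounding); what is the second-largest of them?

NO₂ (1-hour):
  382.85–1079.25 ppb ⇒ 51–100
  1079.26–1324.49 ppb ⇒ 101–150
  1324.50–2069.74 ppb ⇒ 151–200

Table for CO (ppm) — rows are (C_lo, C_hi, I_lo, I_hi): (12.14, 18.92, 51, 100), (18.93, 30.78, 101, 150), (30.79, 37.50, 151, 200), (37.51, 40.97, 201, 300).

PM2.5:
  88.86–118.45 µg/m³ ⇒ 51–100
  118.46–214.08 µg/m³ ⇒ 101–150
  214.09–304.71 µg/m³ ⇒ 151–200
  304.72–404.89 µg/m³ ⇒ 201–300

NO₂: 1961.51 lies in 1324.50–2069.74, so I_lo=151, I_hi=200, C_lo=1324.50, C_hi=2069.74.
(200−151)/(2069.74−1324.50) × (1961.51−1324.50) + 151 = 49/745.24 × 637.01 + 151 ≈ 192.88 → 193.
CO 39.96: bracket 37.51–40.97 → index 201–300; slope 99/3.46, offset 2.45.
AQI = 201 + 99/3.46·2.45 ≈ 271.10 ⇒ 271.
PM2.5 202.86: bracket 118.46–214.08 → index 101–150; slope 49/95.62, offset 84.40.
AQI = 101 + 49/95.62·84.40 ≈ 144.25 ⇒ 144.
Sub-indices: NO₂→193, CO→271, PM2.5→144. Ranked high→low: 271, 193, 144. Second-highest sub-index = 193.

193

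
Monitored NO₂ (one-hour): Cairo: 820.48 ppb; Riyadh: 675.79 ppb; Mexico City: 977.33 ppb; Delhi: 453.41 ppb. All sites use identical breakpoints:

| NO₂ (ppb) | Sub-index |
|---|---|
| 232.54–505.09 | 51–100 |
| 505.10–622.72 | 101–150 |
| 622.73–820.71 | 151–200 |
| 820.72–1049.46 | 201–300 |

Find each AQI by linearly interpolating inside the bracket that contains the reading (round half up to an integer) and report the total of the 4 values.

724

Cairo: row 622.73–820.71 (AQI 151–200). (200−151)·(820.48−622.73)/(820.71−622.73) + 151 = 49·197.75/197.98 + 151 ≈ 199.94 → 200.
Riyadh 675.79: bracket 622.73–820.71 → index 151–200; slope 49/197.98, offset 53.06.
AQI = 151 + 49/197.98·53.06 ≈ 164.13 ⇒ 164.
Mexico City 977.33: bracket 820.72–1049.46 → index 201–300; slope 99/228.74, offset 156.61.
AQI = 201 + 99/228.74·156.61 ≈ 268.78 ⇒ 269.
Delhi: 453.41 ∈ [232.54, 505.09] ↔ index [51, 100].
51 + (453.41−232.54)·(100−51)/(505.09−232.54) = 51 + 220.87·49/272.55 ≈ 90.71, so AQI = 91.
AQIs: Cairo=200, Riyadh=164, Mexico City=269, Delhi=91. Sum = 200 + 164 + 269 + 91 = 724.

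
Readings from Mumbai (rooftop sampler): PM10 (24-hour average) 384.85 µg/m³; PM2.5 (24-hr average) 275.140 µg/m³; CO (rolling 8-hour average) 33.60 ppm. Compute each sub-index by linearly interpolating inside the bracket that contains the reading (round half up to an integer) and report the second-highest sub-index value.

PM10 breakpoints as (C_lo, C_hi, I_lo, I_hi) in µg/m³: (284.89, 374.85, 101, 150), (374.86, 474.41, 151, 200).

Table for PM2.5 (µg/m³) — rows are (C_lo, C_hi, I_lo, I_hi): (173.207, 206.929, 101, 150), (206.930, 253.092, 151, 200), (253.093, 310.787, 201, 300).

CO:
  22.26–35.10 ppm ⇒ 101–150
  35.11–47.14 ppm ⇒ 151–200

156

PM10: 384.85 ∈ [374.86, 474.41] ↔ index [151, 200].
151 + (384.85−374.86)·(200−151)/(474.41−374.86) = 151 + 9.99·49/99.55 ≈ 155.92, so AQI = 156.
PM2.5: row 253.093–310.787 (AQI 201–300). (300−201)·(275.140−253.093)/(310.787−253.093) + 201 = 99·22.047/57.694 + 201 ≈ 238.83 → 239.
CO 33.60: bracket 22.26–35.10 → index 101–150; slope 49/12.84, offset 11.34.
AQI = 101 + 49/12.84·11.34 ≈ 144.28 ⇒ 144.
Sub-indices: PM10→156, PM2.5→239, CO→144. Ranked high→low: 239, 156, 144. Second-highest sub-index = 156.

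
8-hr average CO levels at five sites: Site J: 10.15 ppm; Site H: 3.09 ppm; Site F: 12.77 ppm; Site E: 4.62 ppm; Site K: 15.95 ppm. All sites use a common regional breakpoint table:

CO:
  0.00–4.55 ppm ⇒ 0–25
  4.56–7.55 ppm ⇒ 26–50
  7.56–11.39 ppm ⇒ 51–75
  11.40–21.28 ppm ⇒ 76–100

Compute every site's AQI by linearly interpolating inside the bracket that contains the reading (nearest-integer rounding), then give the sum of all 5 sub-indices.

Site J: 10.15 ∈ [7.56, 11.39] ↔ index [51, 75].
51 + (10.15−7.56)·(75−51)/(11.39−7.56) = 51 + 2.59·24/3.83 ≈ 67.23, so AQI = 67.
Site H: 3.09 lies in 0.00–4.55, so I_lo=0, I_hi=25, C_lo=0.00, C_hi=4.55.
(25−0)/(4.55−0.00) × (3.09−0.00) + 0 = 25/4.55 × 3.09 + 0 ≈ 16.98 → 17.
Site F 12.77: bracket 11.40–21.28 → index 76–100; slope 24/9.88, offset 1.37.
AQI = 76 + 24/9.88·1.37 ≈ 79.33 ⇒ 79.
Site E: 4.62 ∈ [4.56, 7.55] ↔ index [26, 50].
26 + (4.62−4.56)·(50−26)/(7.55−4.56) = 26 + 0.06·24/2.99 ≈ 26.48, so AQI = 26.
Site K 15.95: bracket 11.40–21.28 → index 76–100; slope 24/9.88, offset 4.55.
AQI = 76 + 24/9.88·4.55 ≈ 87.05 ⇒ 87.
AQIs: Site J=67, Site H=17, Site F=79, Site E=26, Site K=87. Sum = 67 + 17 + 79 + 26 + 87 = 276.

276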